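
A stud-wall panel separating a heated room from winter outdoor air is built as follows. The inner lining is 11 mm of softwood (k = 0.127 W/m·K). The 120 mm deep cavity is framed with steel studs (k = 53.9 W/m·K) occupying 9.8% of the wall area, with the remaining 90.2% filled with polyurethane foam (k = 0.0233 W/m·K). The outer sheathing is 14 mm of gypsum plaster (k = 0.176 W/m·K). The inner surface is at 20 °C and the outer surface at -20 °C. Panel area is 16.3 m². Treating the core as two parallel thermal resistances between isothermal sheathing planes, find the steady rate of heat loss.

Q ≈ 3450 W

Sheathing layers in series; stud and cavity paths in parallel between them.
R_inner = 0.011/(0.127×16.3) = 0.005314 K/W
R_stud  = 0.12/(53.9×0.098×16.3) = 0.001394 K/W
R_cav   = 0.12/(0.0233×0.902×16.3) = 0.3503 K/W
1/R_core = 1/R_stud + 1/R_cav → R_core = 0.001388 K/W
R_outer = 0.014/(0.176×16.3) = 0.00488 K/W
R_total = 0.01158 K/W
Q = ΔT/R_total = 40/0.01158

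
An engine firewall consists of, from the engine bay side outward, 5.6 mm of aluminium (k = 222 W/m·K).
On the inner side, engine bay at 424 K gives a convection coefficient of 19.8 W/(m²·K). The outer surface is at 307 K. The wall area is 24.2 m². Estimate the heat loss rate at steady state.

Series thermal resistances:
R_inner film = 1/(h_i·A) = 1/(19.8×24.2) = 0.002087 K/W
R_aluminium = L/(kA) = 0.0056/(222×24.2) = 1.042×10^-6 K/W
R_total = 0.002088 K/W
Q = ΔT / R_total = 117 / 0.002088

Q ≈ 56000 W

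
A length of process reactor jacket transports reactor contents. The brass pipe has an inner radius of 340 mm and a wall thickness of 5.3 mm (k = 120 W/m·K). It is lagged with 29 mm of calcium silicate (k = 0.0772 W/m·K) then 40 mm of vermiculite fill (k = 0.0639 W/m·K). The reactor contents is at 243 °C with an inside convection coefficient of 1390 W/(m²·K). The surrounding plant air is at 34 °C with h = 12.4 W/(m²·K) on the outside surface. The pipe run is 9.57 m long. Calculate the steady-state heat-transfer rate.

Radial resistances (cylindrical: R_cond = ln(r_o/r_i)/(2πkL), R_conv = 1/(h·2πrL)):
R_inner film = 1/(h_i·2πr₁L) = 1/(1390×2π×0.34×9.57) = 3.519×10^-5 K/W
R_brass pipe wall = ln(345.3/340)/(2π×120×9.57) = 2.144×10^-6 K/W
R_calcium silicate = ln(374.3/345.3)/(2π×0.0772×9.57) = 0.01737 K/W
R_vermiculite fill = ln(414.3/374.3)/(2π×0.0639×9.57) = 0.02642 K/W
R_outer film = 1/(h_o·2πr_oL) = 1/(12.4×2π×0.4143×9.57) = 0.003237 K/W
R_total = 0.04707 K/W
Q = ΔT/R_total = 209/0.04707

Q ≈ 4440 W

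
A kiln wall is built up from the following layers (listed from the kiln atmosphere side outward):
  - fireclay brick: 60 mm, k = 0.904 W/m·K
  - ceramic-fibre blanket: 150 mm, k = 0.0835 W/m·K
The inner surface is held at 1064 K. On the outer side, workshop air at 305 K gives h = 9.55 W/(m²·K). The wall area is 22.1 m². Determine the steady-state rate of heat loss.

Q ≈ 8530 W

Thermal resistances in series:
R_fireclay brick = L/(kA) = 0.06/(0.904×22.1) = 0.003003 K/W
R_ceramic-fibre blanket = L/(kA) = 0.15/(0.0835×22.1) = 0.08129 K/W
R_outer film = 1/(h_o·A) = 1/(9.55×22.1) = 0.004738 K/W
R_total = 0.08903 K/W
Q = ΔT / R_total = 759 / 0.08903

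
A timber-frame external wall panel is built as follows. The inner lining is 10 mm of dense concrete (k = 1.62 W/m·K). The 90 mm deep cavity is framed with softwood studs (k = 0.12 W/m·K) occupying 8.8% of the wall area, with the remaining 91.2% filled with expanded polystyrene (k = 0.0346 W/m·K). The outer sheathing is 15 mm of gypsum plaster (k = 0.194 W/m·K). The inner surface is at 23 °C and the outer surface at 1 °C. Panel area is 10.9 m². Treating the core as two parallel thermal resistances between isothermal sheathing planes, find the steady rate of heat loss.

Sheathing layers in series; stud and cavity paths in parallel between them.
R_inner = 0.01/(1.62×10.9) = 5.663×10^-4 K/W
R_stud  = 0.09/(0.12×0.088×10.9) = 0.7819 K/W
R_cav   = 0.09/(0.0346×0.912×10.9) = 0.2617 K/W
1/R_core = 1/R_stud + 1/R_cav → R_core = 0.1961 K/W
R_outer = 0.015/(0.194×10.9) = 0.007094 K/W
R_total = 0.2037 K/W
Q = ΔT/R_total = 22/0.2037

Q ≈ 108 W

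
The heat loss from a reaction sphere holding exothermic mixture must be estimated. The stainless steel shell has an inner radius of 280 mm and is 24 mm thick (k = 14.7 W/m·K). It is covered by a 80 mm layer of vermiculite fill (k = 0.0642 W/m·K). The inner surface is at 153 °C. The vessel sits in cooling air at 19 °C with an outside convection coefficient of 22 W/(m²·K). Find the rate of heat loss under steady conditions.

For a spherical shell R = (1/r₁ − 1/r₂)/(4πk); film R = 1/(h·4πr²). In series:
R_stainless steel shell = (1/0.28 − 1/0.304)/(4π×14.7) = 0.001526 K/W
R_vermiculite fill = (1/0.304 − 1/0.384)/(4π×0.0642) = 0.8495 K/W
R_outer film = 1/(h·4πr_o²) = 1/(22×4π×0.384²) = 0.02453 K/W
R_total = 0.8755 K/W
Q = ΔT/R_total = 134/0.8755

Q ≈ 153 W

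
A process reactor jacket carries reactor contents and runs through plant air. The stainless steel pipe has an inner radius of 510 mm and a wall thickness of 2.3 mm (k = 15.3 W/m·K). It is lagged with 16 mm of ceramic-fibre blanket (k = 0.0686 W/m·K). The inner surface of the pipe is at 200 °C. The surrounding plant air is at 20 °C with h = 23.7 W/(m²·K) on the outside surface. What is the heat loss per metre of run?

Treating each annulus and film as a series resistance:
R_stainless steel pipe wall = ln(512.3/510)/(2π×15.3×1) = 4.681×10^-5 K/W
R_ceramic-fibre blanket = ln(528.3/512.3)/(2π×0.0686×1) = 0.07135 K/W
R_outer film = 1/(h_o·2πr_oL) = 1/(23.7×2π×0.5283×1) = 0.01271 K/W
R_total = 0.08411 K/W
Q = ΔT/R_total = 180/0.08411

q′ ≈ 2140 W/m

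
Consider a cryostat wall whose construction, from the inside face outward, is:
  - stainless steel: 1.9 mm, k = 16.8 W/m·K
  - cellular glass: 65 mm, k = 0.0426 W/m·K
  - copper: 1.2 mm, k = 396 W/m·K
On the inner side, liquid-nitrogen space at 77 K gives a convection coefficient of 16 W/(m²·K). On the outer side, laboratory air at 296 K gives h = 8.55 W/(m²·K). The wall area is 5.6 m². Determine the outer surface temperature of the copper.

T ≈ 281 K

Using the resistance-network approach (series):
R_inner film = 1/(h_i·A) = 1/(16×5.6) = 0.01116 K/W
R_stainless steel = L/(kA) = 0.0019/(16.8×5.6) = 2.02×10^-5 K/W
R_cellular glass = L/(kA) = 0.065/(0.0426×5.6) = 0.2725 K/W
R_copper = L/(kA) = 0.0012/(396×5.6) = 5.411×10^-7 K/W
R_outer film = 1/(h_o·A) = 1/(8.55×5.6) = 0.02089 K/W
R_total = 0.3045 K/W;  Q = ΔT/R_total = 219/0.3045 = 719.1 W
T_interface = T_inner + Q·ΣR(inner→interface) = 77 + 719×0.2836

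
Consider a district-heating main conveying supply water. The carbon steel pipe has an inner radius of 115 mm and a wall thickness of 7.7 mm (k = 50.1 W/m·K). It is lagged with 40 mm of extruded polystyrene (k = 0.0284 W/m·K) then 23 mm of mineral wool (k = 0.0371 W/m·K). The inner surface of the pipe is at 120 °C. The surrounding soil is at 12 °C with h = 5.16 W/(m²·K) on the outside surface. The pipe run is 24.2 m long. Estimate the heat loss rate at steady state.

Q ≈ 1130 W

Treating each annulus and film as a series resistance:
R_carbon steel pipe wall = ln(122.7/115)/(2π×50.1×24.2) = 8.508×10^-6 K/W
R_extruded polystyrene = ln(162.7/122.7)/(2π×0.0284×24.2) = 0.06534 K/W
R_mineral wool = ln(185.7/162.7)/(2π×0.0371×24.2) = 0.02344 K/W
R_outer film = 1/(h_o·2πr_oL) = 1/(5.16×2π×0.1857×24.2) = 0.006863 K/W
R_total = 0.09565 K/W
Q = ΔT/R_total = 108/0.09565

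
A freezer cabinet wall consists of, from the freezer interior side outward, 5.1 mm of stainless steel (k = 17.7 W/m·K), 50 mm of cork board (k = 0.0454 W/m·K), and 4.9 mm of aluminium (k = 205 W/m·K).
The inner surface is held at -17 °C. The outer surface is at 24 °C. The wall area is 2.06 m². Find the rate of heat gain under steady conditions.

Q ≈ 76.7 W

Model the wall as resistances in series:
R_stainless steel = L/(kA) = 0.0051/(17.7×2.06) = 1.399×10^-4 K/W
R_cork board = L/(kA) = 0.05/(0.0454×2.06) = 0.5346 K/W
R_aluminium = L/(kA) = 0.0049/(205×2.06) = 1.16×10^-5 K/W
R_total = 0.5348 K/W
Q = ΔT / R_total = 41 / 0.5348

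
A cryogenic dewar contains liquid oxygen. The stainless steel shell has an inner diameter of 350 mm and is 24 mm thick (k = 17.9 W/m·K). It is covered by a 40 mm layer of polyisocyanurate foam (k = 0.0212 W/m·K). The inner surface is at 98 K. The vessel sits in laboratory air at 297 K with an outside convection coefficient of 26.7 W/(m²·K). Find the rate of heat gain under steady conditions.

Radial (spherical) resistances in series:
R_stainless steel shell = (1/0.175 − 1/0.199)/(4π×17.9) = 0.003064 K/W
R_polyisocyanurate foam = (1/0.199 − 1/0.239)/(4π×0.0212) = 3.157 K/W
R_outer film = 1/(h·4πr_o²) = 1/(26.7×4π×0.239²) = 0.05218 K/W
R_total = 3.212 K/W
Q = ΔT/R_total = 199/3.212

Q ≈ 62 W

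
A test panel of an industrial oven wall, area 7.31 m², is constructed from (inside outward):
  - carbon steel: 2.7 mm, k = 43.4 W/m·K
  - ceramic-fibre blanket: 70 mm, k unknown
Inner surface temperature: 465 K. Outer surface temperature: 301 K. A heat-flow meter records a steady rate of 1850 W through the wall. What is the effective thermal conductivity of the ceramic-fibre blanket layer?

Thermal resistances in series:
R_carbon steel = L/(kA) = 0.0027/(43.4×7.31) = 8.511×10^-6 K/W
Sum of known resistances R_other = 8.511×10^-6 K/W
Total R = ΔT/Q = 164/1850 = 0.08865 K/W
R_ceramic-fibre blanket = R_total − R_other = 0.08864 K/W
k = L/(R·A) = 0.07/(0.08864×7.31)

k ≈ 0.108 W/(m·K)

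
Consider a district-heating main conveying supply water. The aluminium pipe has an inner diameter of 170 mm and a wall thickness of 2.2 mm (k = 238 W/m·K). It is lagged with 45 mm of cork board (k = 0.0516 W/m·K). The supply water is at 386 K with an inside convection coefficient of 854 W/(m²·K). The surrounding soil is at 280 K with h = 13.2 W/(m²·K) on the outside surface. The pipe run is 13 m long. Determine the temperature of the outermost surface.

Treating each annulus and film as a series resistance:
R_inner film = 1/(h_i·2πr₁L) = 1/(854×2π×0.085×13) = 1.687×10^-4 K/W
R_aluminium pipe wall = ln(87.2/85)/(2π×238×13) = 1.314×10^-6 K/W
R_cork board = ln(132.2/87.2)/(2π×0.0516×13) = 0.09873 K/W
R_outer film = 1/(h_o·2πr_oL) = 1/(13.2×2π×0.1322×13) = 0.007016 K/W
R_total = 0.1059 K/W
Q = ΔT/R_total = 106/0.1059
Q = 1000 W
T_interface = T_inner − Q·ΣR(inner→interface) = 386 − 1000×0.0989

T ≈ 287 K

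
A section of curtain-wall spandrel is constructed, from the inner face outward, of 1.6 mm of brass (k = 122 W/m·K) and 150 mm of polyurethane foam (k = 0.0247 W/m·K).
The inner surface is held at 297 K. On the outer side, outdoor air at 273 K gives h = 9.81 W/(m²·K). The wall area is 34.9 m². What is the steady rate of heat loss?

Model the wall as resistances in series:
R_brass = L/(kA) = 0.0016/(122×34.9) = 3.758×10^-7 K/W
R_polyurethane foam = L/(kA) = 0.15/(0.0247×34.9) = 0.174 K/W
R_outer film = 1/(h_o·A) = 1/(9.81×34.9) = 0.002921 K/W
R_total = 0.1769 K/W
Q = ΔT / R_total = 24 / 0.1769

Q ≈ 136 W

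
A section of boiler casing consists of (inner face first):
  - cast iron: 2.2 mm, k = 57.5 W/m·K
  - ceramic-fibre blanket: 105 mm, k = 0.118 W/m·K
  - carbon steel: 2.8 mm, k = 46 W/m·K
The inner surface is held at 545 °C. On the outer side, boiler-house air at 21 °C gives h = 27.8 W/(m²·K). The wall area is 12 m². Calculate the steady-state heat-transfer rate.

Model the wall as resistances in series:
R_cast iron = L/(kA) = 0.0022/(57.5×12) = 3.188×10^-6 K/W
R_ceramic-fibre blanket = L/(kA) = 0.105/(0.118×12) = 0.07415 K/W
R_carbon steel = L/(kA) = 0.0028/(46×12) = 5.072×10^-6 K/W
R_outer film = 1/(h_o·A) = 1/(27.8×12) = 0.002998 K/W
R_total = 0.07716 K/W
Q = ΔT / R_total = 524 / 0.07716

Q ≈ 6790 W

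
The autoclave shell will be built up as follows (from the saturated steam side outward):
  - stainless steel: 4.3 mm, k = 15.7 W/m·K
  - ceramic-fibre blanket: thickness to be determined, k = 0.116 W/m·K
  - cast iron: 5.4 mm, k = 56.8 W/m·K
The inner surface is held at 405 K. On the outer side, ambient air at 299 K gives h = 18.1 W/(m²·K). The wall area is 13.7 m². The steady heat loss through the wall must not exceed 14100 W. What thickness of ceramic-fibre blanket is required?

Treating each layer as a thermal resistance in series:
R_stainless steel = L/(kA) = 0.0043/(15.7×13.7) = 1.999×10^-5 K/W
R_cast iron = L/(kA) = 0.0054/(56.8×13.7) = 6.939×10^-6 K/W
R_outer film = 1/(h_o·A) = 1/(18.1×13.7) = 0.004033 K/W
Sum of the known resistances R_other = 0.00406 K/W
Required total resistance R_tot = ΔT/Q_allow = 106/14100 = 0.007518 K/W
R_ceramic-fibre blanket = R_tot − R_other = 0.003458 K/W
L = R·k·A = 0.003458×0.116×13.7

L ≈ 5.5 mm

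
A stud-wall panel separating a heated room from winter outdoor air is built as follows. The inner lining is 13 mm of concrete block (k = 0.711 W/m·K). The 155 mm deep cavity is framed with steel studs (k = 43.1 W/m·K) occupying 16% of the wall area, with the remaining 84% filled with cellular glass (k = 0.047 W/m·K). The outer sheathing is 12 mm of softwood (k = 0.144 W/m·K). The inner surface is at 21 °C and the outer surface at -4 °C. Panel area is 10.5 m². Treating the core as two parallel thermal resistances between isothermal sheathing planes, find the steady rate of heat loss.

Sheathing layers in series; stud and cavity paths in parallel between them.
R_inner = 0.013/(0.711×10.5) = 0.001741 K/W
R_stud  = 0.155/(43.1×0.16×10.5) = 0.002141 K/W
R_cav   = 0.155/(0.047×0.84×10.5) = 0.3739 K/W
1/R_core = 1/R_stud + 1/R_cav → R_core = 0.002128 K/W
R_outer = 0.012/(0.144×10.5) = 0.007937 K/W
R_total = 0.01181 K/W
Q = ΔT/R_total = 25/0.01181

Q ≈ 2120 W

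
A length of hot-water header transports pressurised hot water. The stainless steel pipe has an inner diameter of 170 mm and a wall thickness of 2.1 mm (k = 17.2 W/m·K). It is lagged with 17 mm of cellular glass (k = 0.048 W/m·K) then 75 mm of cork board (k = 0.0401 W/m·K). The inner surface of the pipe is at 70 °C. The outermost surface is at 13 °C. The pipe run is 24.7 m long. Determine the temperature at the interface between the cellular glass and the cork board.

Cylindrical conduction, so R = ln(r₂/r₁)/(2πkL) per layer, in series:
R_stainless steel pipe wall = ln(87.1/85)/(2π×17.2×24.7) = 9.143×10^-6 K/W
R_cellular glass = ln(104.1/87.1)/(2π×0.048×24.7) = 0.02393 K/W
R_cork board = ln(179.1/104.1)/(2π×0.0401×24.7) = 0.08719 K/W
R_total = 0.1111 K/W
Q = ΔT/R_total = 57/0.1111
Q = 513 W
T_interface = T_inner − Q·ΣR(inner→interface) = 70 − 513×0.02394

T ≈ 57.7 °C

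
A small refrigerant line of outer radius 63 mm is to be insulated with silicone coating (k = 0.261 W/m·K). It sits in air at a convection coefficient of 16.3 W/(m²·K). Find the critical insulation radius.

r_cr ≈ 16 mm

For a cylinder r_cr = k/h = 0.261/16.3
r_cr = 16 mm; since the bare radius (63 mm) is above r_cr, any added insulation will reduce heat loss.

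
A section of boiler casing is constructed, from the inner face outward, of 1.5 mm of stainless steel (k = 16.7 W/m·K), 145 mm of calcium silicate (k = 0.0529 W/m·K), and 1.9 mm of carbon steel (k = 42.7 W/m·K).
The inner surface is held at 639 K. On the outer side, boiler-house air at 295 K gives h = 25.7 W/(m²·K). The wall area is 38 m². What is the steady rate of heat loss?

Q ≈ 4700 W

Model the wall as resistances in series:
R_stainless steel = L/(kA) = 0.0015/(16.7×38) = 2.364×10^-6 K/W
R_calcium silicate = L/(kA) = 0.145/(0.0529×38) = 0.07213 K/W
R_carbon steel = L/(kA) = 0.0019/(42.7×38) = 1.171×10^-6 K/W
R_outer film = 1/(h_o·A) = 1/(25.7×38) = 0.001024 K/W
R_total = 0.07316 K/W
Q = ΔT / R_total = 344 / 0.07316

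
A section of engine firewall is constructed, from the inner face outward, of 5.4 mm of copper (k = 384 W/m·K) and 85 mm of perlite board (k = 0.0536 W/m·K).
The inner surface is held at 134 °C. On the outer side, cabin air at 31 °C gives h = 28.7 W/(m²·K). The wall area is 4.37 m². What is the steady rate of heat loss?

Q ≈ 278 W

Model the wall as resistances in series:
R_copper = L/(kA) = 0.0054/(384×4.37) = 3.218×10^-6 K/W
R_perlite board = L/(kA) = 0.085/(0.0536×4.37) = 0.3629 K/W
R_outer film = 1/(h_o·A) = 1/(28.7×4.37) = 0.007973 K/W
R_total = 0.3709 K/W
Q = ΔT / R_total = 103 / 0.3709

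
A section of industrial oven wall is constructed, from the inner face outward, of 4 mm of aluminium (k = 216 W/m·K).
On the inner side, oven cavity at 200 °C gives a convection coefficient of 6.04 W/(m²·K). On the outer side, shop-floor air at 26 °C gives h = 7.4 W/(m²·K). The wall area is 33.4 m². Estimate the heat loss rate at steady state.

Q ≈ 19300 W

Treating each layer as a thermal resistance in series:
R_inner film = 1/(h_i·A) = 1/(6.04×33.4) = 0.004957 K/W
R_aluminium = L/(kA) = 0.004/(216×33.4) = 5.544×10^-7 K/W
R_outer film = 1/(h_o·A) = 1/(7.4×33.4) = 0.004046 K/W
R_total = 0.009003 K/W
Q = ΔT / R_total = 174 / 0.009003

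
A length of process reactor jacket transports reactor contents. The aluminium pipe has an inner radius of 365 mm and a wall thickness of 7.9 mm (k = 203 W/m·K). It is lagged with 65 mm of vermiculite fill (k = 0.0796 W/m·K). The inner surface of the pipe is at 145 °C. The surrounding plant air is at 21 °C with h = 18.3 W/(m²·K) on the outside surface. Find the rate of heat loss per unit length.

q′ ≈ 363 W/m

Per-layer cylindrical resistances, series-summed:
R_aluminium pipe wall = ln(372.9/365)/(2π×203×1) = 1.679×10^-5 K/W
R_vermiculite fill = ln(437.9/372.9)/(2π×0.0796×1) = 0.3213 K/W
R_outer film = 1/(h_o·2πr_oL) = 1/(18.3×2π×0.4379×1) = 0.01986 K/W
R_total = 0.3411 K/W
Q = ΔT/R_total = 124/0.3411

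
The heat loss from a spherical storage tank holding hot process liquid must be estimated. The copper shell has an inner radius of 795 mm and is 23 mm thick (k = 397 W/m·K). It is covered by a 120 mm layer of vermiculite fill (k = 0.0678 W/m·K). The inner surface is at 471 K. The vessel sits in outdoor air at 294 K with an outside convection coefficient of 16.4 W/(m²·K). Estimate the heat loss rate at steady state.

Q ≈ 936 W

Radial (spherical) resistances in series:
R_copper shell = (1/0.795 − 1/0.818)/(4π×397) = 7.089×10^-6 K/W
R_vermiculite fill = (1/0.818 − 1/0.938)/(4π×0.0678) = 0.1836 K/W
R_outer film = 1/(h·4πr_o²) = 1/(16.4×4π×0.938²) = 0.005515 K/W
R_total = 0.1891 K/W
Q = ΔT/R_total = 177/0.1891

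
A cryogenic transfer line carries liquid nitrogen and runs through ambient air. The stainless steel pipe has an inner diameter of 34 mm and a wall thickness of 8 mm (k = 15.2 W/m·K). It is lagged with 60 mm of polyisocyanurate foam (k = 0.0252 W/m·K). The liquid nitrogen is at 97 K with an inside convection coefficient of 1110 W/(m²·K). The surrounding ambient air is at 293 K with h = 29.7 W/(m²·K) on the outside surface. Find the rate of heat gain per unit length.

Radial resistances (cylindrical: R_cond = ln(r_o/r_i)/(2πkL), R_conv = 1/(h·2πrL)):
R_inner film = 1/(h_i·2πr₁L) = 1/(1110×2π×0.017×1) = 0.008434 K/W
R_stainless steel pipe wall = ln(25/17)/(2π×15.2×1) = 0.004038 K/W
R_polyisocyanurate foam = ln(85/25)/(2π×0.0252×1) = 7.729 K/W
R_outer film = 1/(h_o·2πr_oL) = 1/(29.7×2π×0.085×1) = 0.06304 K/W
R_total = 7.804 K/W
Q = ΔT/R_total = 196/7.804

q′ ≈ 25.1 W/m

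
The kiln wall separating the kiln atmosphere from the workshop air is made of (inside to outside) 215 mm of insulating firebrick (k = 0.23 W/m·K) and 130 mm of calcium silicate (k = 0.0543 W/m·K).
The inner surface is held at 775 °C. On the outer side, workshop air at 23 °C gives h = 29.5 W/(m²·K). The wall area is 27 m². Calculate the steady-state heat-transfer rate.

Q ≈ 6040 W

Thermal resistances in series:
R_insulating firebrick = L/(kA) = 0.215/(0.23×27) = 0.03462 K/W
R_calcium silicate = L/(kA) = 0.13/(0.0543×27) = 0.08867 K/W
R_outer film = 1/(h_o·A) = 1/(29.5×27) = 0.001255 K/W
R_total = 0.1245 K/W
Q = ΔT / R_total = 752 / 0.1245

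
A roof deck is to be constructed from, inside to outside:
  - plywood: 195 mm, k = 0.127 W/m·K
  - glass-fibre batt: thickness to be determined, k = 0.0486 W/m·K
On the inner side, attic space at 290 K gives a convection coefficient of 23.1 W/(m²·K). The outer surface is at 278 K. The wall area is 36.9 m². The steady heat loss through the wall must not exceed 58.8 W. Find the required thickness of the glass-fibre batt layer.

L ≈ 289 mm

Using the resistance-network approach (series):
R_inner film = 1/(h_i·A) = 1/(23.1×36.9) = 0.001173 K/W
R_plywood = L/(kA) = 0.195/(0.127×36.9) = 0.04161 K/W
Sum of the known resistances R_other = 0.04278 K/W
Required total resistance R_tot = ΔT/Q_allow = 12/58.8 = 0.2041 K/W
R_glass-fibre batt = R_tot − R_other = 0.1613 K/W
L = R·k·A = 0.1613×0.0486×36.9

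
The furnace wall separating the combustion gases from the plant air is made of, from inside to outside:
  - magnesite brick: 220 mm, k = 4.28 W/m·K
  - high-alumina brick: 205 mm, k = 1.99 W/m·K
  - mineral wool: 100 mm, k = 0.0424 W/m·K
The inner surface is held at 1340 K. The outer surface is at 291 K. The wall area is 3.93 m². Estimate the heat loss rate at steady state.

Q ≈ 1640 W

Treating each layer as a thermal resistance in series:
R_magnesite brick = L/(kA) = 0.22/(4.28×3.93) = 0.01308 K/W
R_high-alumina brick = L/(kA) = 0.205/(1.99×3.93) = 0.02621 K/W
R_mineral wool = L/(kA) = 0.1/(0.0424×3.93) = 0.6001 K/W
R_total = 0.6394 K/W
Q = ΔT / R_total = 1049 / 0.6394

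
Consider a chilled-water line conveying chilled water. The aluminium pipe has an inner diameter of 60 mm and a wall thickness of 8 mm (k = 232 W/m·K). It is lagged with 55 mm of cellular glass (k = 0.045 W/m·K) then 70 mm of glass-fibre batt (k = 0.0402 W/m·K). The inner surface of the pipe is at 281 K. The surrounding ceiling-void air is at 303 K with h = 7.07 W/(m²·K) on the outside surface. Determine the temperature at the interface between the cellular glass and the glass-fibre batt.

T ≈ 294 K

Cylindrical conduction, so R = ln(r₂/r₁)/(2πkL) per layer, in series:
R_aluminium pipe wall = ln(38/30)/(2π×232×1) = 1.622×10^-4 K/W
R_cellular glass = ln(93/38)/(2π×0.045×1) = 3.165 K/W
R_glass-fibre batt = ln(163/93)/(2π×0.0402×1) = 2.222 K/W
R_outer film = 1/(h_o·2πr_oL) = 1/(7.07×2π×0.163×1) = 0.1381 K/W
R_total = 5.525 K/W
Q = ΔT/R_total = 22/5.525
Q = 3.98 W/m
T_interface = T_inner + Q·ΣR(inner→interface) = 281 + 3.98×3.166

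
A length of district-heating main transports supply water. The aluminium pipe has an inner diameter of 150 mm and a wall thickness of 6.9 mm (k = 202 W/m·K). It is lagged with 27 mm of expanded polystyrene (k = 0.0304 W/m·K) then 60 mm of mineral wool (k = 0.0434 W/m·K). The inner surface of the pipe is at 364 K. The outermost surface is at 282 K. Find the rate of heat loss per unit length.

q′ ≈ 26.4 W/m

Per-layer cylindrical resistances, series-summed:
R_aluminium pipe wall = ln(81.9/75)/(2π×202×1) = 6.934×10^-5 K/W
R_expanded polystyrene = ln(108.9/81.9)/(2π×0.0304×1) = 1.492 K/W
R_mineral wool = ln(168.9/108.9)/(2π×0.0434×1) = 1.609 K/W
R_total = 3.101 K/W
Q = ΔT/R_total = 82/3.101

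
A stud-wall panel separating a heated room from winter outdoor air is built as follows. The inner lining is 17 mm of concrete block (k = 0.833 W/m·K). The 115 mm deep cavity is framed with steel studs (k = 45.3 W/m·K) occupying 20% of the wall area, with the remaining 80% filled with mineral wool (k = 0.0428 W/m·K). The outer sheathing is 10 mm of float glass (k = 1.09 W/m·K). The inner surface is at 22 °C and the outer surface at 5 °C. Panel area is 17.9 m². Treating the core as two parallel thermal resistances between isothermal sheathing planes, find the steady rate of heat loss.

Q ≈ 7210 W

Sheathing layers in series; stud and cavity paths in parallel between them.
R_inner = 0.017/(0.833×17.9) = 0.00114 K/W
R_stud  = 0.115/(45.3×0.2×17.9) = 7.091×10^-4 K/W
R_cav   = 0.115/(0.0428×0.8×17.9) = 0.1876 K/W
1/R_core = 1/R_stud + 1/R_cav → R_core = 7.064×10^-4 K/W
R_outer = 0.01/(1.09×17.9) = 5.125×10^-4 K/W
R_total = 0.002359 K/W
Q = ΔT/R_total = 17/0.002359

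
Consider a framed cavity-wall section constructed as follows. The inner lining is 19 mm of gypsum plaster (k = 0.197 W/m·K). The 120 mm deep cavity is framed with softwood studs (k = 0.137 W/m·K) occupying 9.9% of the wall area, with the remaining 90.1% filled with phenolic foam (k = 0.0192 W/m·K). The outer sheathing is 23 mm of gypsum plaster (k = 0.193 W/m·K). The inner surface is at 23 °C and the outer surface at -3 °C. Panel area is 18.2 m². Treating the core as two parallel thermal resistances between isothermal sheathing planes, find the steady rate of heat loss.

Q ≈ 115 W

Sheathing layers in series; stud and cavity paths in parallel between them.
R_inner = 0.019/(0.197×18.2) = 0.005299 K/W
R_stud  = 0.12/(0.137×0.099×18.2) = 0.4861 K/W
R_cav   = 0.12/(0.0192×0.901×18.2) = 0.3811 K/W
1/R_core = 1/R_stud + 1/R_cav → R_core = 0.2136 K/W
R_outer = 0.023/(0.193×18.2) = 0.006548 K/W
R_total = 0.2255 K/W
Q = ΔT/R_total = 26/0.2255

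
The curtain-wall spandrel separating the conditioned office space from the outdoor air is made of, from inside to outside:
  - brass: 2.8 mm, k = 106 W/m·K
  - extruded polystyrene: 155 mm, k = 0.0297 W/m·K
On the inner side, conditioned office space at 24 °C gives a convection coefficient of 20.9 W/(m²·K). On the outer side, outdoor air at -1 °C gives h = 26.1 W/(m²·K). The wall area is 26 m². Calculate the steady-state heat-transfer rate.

Q ≈ 123 W

Thermal resistances in series:
R_inner film = 1/(h_i·A) = 1/(20.9×26) = 0.00184 K/W
R_brass = L/(kA) = 0.0028/(106×26) = 1.016×10^-6 K/W
R_extruded polystyrene = L/(kA) = 0.155/(0.0297×26) = 0.2007 K/W
R_outer film = 1/(h_o·A) = 1/(26.1×26) = 0.001474 K/W
R_total = 0.204 K/W
Q = ΔT / R_total = 25 / 0.204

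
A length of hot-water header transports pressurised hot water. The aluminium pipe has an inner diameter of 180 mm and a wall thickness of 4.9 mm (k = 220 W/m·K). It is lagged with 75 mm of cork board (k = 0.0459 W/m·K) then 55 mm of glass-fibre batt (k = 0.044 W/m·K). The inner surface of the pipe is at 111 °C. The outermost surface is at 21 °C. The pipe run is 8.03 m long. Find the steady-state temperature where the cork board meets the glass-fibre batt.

Cylindrical conduction, so R = ln(r₂/r₁)/(2πkL) per layer, in series:
R_aluminium pipe wall = ln(94.9/90)/(2π×220×8.03) = 4.776×10^-6 K/W
R_cork board = ln(169.9/94.9)/(2π×0.0459×8.03) = 0.2515 K/W
R_glass-fibre batt = ln(224.9/169.9)/(2π×0.044×8.03) = 0.1263 K/W
R_total = 0.3778 K/W
Q = ΔT/R_total = 90/0.3778
Q = 238 W
T_interface = T_inner − Q·ΣR(inner→interface) = 111 − 238×0.2515

T ≈ 51.1 °C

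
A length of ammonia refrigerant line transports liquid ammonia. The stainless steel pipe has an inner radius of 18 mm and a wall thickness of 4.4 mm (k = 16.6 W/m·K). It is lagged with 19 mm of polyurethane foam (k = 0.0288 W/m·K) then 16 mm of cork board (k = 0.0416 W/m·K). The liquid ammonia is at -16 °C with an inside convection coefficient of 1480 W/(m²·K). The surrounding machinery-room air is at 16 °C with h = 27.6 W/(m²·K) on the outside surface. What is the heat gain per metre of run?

q′ ≈ 6.73 W/m

Radial resistances (cylindrical: R_cond = ln(r_o/r_i)/(2πkL), R_conv = 1/(h·2πrL)):
R_inner film = 1/(h_i·2πr₁L) = 1/(1480×2π×0.018×1) = 0.005974 K/W
R_stainless steel pipe wall = ln(22.4/18)/(2π×16.6×1) = 0.002097 K/W
R_polyurethane foam = ln(41.4/22.4)/(2π×0.0288×1) = 3.394 K/W
R_cork board = ln(57.4/41.4)/(2π×0.0416×1) = 1.25 K/W
R_outer film = 1/(h_o·2πr_oL) = 1/(27.6×2π×0.0574×1) = 0.1005 K/W
R_total = 4.753 K/W
Q = ΔT/R_total = 32/4.753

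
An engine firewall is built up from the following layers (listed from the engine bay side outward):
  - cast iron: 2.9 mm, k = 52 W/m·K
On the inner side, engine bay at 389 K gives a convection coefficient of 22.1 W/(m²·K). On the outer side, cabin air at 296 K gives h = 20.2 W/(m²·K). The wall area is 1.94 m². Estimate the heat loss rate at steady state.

Q ≈ 1900 W

Model the wall as resistances in series:
R_inner film = 1/(h_i·A) = 1/(22.1×1.94) = 0.02332 K/W
R_cast iron = L/(kA) = 0.0029/(52×1.94) = 2.875×10^-5 K/W
R_outer film = 1/(h_o·A) = 1/(20.2×1.94) = 0.02552 K/W
R_total = 0.04887 K/W
Q = ΔT / R_total = 93 / 0.04887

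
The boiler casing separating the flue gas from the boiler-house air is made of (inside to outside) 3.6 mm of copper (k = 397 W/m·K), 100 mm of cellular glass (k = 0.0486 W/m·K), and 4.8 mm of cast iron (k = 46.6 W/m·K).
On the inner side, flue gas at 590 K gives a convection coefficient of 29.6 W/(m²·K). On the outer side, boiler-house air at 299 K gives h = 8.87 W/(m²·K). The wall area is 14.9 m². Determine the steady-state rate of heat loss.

Q ≈ 1970 W

Using the resistance-network approach (series):
R_inner film = 1/(h_i·A) = 1/(29.6×14.9) = 0.002267 K/W
R_copper = L/(kA) = 0.0036/(397×14.9) = 6.086×10^-7 K/W
R_cellular glass = L/(kA) = 0.1/(0.0486×14.9) = 0.1381 K/W
R_cast iron = L/(kA) = 0.0048/(46.6×14.9) = 6.913×10^-6 K/W
R_outer film = 1/(h_o·A) = 1/(8.87×14.9) = 0.007566 K/W
R_total = 0.1479 K/W
Q = ΔT / R_total = 291 / 0.1479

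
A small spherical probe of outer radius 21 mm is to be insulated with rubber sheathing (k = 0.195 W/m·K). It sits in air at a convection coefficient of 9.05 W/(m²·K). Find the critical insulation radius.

For a sphere r_cr = 2k/h = 2×0.195/9.05
r_cr = 43.1 mm; since the bare radius (21 mm) is below r_cr, adding a thin layer of insulation will *increase* heat loss.

r_cr ≈ 43.1 mm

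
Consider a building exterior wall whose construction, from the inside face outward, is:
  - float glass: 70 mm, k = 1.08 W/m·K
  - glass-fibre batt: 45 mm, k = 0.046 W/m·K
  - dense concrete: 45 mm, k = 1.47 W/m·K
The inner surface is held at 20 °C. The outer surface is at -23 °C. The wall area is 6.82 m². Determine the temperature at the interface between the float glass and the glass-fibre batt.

Series thermal resistances:
R_float glass = L/(kA) = 0.07/(1.08×6.82) = 0.009504 K/W
R_glass-fibre batt = L/(kA) = 0.045/(0.046×6.82) = 0.1434 K/W
R_dense concrete = L/(kA) = 0.045/(1.47×6.82) = 0.004489 K/W
R_total = 0.1574 K/W;  Q = ΔT/R_total = 43/0.1574 = 273.1 W
T_interface = T_inner − Q·ΣR(inner→interface) = 20 − 273×0.009504

T ≈ 17.4 °C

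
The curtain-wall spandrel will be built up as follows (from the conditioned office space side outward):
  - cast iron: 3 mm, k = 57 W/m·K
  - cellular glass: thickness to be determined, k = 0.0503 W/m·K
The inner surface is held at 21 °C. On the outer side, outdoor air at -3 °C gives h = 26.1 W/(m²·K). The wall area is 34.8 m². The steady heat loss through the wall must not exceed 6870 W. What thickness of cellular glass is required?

L ≈ 4.19 mm

Treating each layer as a thermal resistance in series:
R_cast iron = L/(kA) = 0.003/(57×34.8) = 1.512×10^-6 K/W
R_outer film = 1/(h_o·A) = 1/(26.1×34.8) = 0.001101 K/W
Sum of the known resistances R_other = 0.001102 K/W
Required total resistance R_tot = ΔT/Q_allow = 24/6870 = 0.003493 K/W
R_cellular glass = R_tot − R_other = 0.002391 K/W
L = R·k·A = 0.002391×0.0503×34.8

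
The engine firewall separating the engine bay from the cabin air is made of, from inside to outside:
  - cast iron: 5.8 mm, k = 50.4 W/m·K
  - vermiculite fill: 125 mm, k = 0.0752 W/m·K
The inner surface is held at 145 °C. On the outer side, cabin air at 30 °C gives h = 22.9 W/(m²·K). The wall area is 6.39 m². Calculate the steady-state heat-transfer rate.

Q ≈ 431 W

Treating each layer as a thermal resistance in series:
R_cast iron = L/(kA) = 0.0058/(50.4×6.39) = 1.801×10^-5 K/W
R_vermiculite fill = L/(kA) = 0.125/(0.0752×6.39) = 0.2601 K/W
R_outer film = 1/(h_o·A) = 1/(22.9×6.39) = 0.006834 K/W
R_total = 0.267 K/W
Q = ΔT / R_total = 115 / 0.267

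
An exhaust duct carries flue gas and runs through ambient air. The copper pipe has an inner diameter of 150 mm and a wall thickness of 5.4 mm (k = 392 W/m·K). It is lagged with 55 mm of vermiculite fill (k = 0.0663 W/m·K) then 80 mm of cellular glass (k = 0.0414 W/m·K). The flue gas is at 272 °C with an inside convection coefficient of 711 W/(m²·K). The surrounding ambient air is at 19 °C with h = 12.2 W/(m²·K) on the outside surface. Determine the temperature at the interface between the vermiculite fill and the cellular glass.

T ≈ 170 °C

Radial resistances (cylindrical: R_cond = ln(r_o/r_i)/(2πkL), R_conv = 1/(h·2πrL)):
R_inner film = 1/(h_i·2πr₁L) = 1/(711×2π×0.075×1) = 0.002985 K/W
R_copper pipe wall = ln(80.4/75)/(2π×392×1) = 2.823×10^-5 K/W
R_vermiculite fill = ln(135.4/80.4)/(2π×0.0663×1) = 1.251 K/W
R_cellular glass = ln(215.4/135.4)/(2π×0.0414×1) = 1.785 K/W
R_outer film = 1/(h_o·2πr_oL) = 1/(12.2×2π×0.2154×1) = 0.06056 K/W
R_total = 3.1 K/W
Q = ΔT/R_total = 253/3.1
Q = 81.6 W/m
T_interface = T_inner − Q·ΣR(inner→interface) = 272 − 81.6×1.254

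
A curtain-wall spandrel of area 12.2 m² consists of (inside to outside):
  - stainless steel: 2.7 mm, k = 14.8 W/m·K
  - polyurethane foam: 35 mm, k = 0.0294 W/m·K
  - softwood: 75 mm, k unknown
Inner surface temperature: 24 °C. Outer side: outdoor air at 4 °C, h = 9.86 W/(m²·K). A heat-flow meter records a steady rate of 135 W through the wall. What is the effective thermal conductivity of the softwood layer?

k ≈ 0.146 W/(m·K)

Series thermal resistances:
R_stainless steel = L/(kA) = 0.0027/(14.8×12.2) = 1.495×10^-5 K/W
R_polyurethane foam = L/(kA) = 0.035/(0.0294×12.2) = 0.09758 K/W
R_outer film = 1/(h_o·A) = 1/(9.86×12.2) = 0.008313 K/W
Sum of known resistances R_other = 0.1059 K/W
Total R = ΔT/Q = 20/135 = 0.1481 K/W
R_softwood = R_total − R_other = 0.04224 K/W
k = L/(R·A) = 0.075/(0.04224×12.2)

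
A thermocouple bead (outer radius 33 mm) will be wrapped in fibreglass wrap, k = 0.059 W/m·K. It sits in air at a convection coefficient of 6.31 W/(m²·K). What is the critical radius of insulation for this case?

r_cr ≈ 18.7 mm

For a sphere r_cr = 2k/h = 2×0.059/6.31
r_cr = 18.7 mm; since the bare radius (33 mm) is above r_cr, any added insulation will reduce heat loss.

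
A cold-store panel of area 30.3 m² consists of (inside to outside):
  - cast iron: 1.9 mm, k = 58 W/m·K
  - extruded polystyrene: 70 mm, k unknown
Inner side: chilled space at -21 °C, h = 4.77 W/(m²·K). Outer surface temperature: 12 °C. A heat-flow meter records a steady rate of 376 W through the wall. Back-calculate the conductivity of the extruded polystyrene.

Thermal resistances in series:
R_inner film = 1/(h_i·A) = 1/(4.77×30.3) = 0.006919 K/W
R_cast iron = L/(kA) = 0.0019/(58×30.3) = 1.081×10^-6 K/W
Sum of known resistances R_other = 0.00692 K/W
Total R = ΔT/Q = 33/376 = 0.08777 K/W
R_extruded polystyrene = R_total − R_other = 0.08085 K/W
k = L/(R·A) = 0.07/(0.08085×30.3)

k ≈ 0.0286 W/(m·K)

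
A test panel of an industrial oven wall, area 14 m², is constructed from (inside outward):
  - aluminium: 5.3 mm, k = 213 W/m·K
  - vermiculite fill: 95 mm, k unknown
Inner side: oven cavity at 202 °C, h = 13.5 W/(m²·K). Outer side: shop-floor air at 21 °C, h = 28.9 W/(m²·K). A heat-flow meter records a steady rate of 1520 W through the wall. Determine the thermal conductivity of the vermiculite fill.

k ≈ 0.061 W/(m·K)

Series thermal resistances:
R_inner film = 1/(h_i·A) = 1/(13.5×14) = 0.005291 K/W
R_aluminium = L/(kA) = 0.0053/(213×14) = 1.777×10^-6 K/W
R_outer film = 1/(h_o·A) = 1/(28.9×14) = 0.002472 K/W
Sum of known resistances R_other = 0.007764 K/W
Total R = ΔT/Q = 181/1520 = 0.1191 K/W
R_vermiculite fill = R_total − R_other = 0.1113 K/W
k = L/(R·A) = 0.095/(0.1113×14)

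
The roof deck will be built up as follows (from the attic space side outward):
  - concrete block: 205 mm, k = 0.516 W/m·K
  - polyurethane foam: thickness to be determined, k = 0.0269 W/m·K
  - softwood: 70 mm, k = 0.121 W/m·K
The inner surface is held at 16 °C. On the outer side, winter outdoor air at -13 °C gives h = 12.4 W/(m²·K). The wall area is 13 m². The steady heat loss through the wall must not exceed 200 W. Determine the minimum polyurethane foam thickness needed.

Using the resistance-network approach (series):
R_concrete block = L/(kA) = 0.205/(0.516×13) = 0.03056 K/W
R_softwood = L/(kA) = 0.07/(0.121×13) = 0.0445 K/W
R_outer film = 1/(h_o·A) = 1/(12.4×13) = 0.006203 K/W
Sum of the known resistances R_other = 0.08126 K/W
Required total resistance R_tot = ΔT/Q_allow = 29/200 = 0.145 K/W
R_polyurethane foam = R_tot − R_other = 0.06374 K/W
L = R·k·A = 0.06374×0.0269×13

L ≈ 22.3 mm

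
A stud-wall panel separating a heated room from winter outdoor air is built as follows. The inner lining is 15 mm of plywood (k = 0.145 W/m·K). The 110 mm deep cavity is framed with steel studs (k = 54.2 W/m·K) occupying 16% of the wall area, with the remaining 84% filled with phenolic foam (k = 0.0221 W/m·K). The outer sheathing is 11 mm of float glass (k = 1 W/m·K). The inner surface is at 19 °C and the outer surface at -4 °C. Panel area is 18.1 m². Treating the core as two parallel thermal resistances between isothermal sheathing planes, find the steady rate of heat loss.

Q ≈ 3280 W

Sheathing layers in series; stud and cavity paths in parallel between them.
R_inner = 0.015/(0.145×18.1) = 0.005715 K/W
R_stud  = 0.11/(54.2×0.16×18.1) = 7.008×10^-4 K/W
R_cav   = 0.11/(0.0221×0.84×18.1) = 0.3274 K/W
1/R_core = 1/R_stud + 1/R_cav → R_core = 6.993×10^-4 K/W
R_outer = 0.011/(1×18.1) = 6.077×10^-4 K/W
R_total = 0.007022 K/W
Q = ΔT/R_total = 23/0.007022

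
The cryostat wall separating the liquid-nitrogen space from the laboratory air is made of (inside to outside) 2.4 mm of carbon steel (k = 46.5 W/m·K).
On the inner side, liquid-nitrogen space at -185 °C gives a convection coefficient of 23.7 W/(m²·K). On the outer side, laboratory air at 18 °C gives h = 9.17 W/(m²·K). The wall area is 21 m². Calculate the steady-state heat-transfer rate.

Q ≈ 28200 W

Series thermal resistances:
R_inner film = 1/(h_i·A) = 1/(23.7×21) = 0.002009 K/W
R_carbon steel = L/(kA) = 0.0024/(46.5×21) = 2.458×10^-6 K/W
R_outer film = 1/(h_o·A) = 1/(9.17×21) = 0.005193 K/W
R_total = 0.007205 K/W
Q = ΔT / R_total = 203 / 0.007205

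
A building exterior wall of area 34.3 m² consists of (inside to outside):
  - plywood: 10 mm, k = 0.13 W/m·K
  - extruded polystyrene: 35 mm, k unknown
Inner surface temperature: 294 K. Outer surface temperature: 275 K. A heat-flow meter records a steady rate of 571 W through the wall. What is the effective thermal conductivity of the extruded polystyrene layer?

k ≈ 0.0329 W/(m·K)

Series thermal resistances:
R_plywood = L/(kA) = 0.01/(0.13×34.3) = 0.002243 K/W
Sum of known resistances R_other = 0.002243 K/W
Total R = ΔT/Q = 19/571 = 0.03327 K/W
R_extruded polystyrene = R_total − R_other = 0.03103 K/W
k = L/(R·A) = 0.035/(0.03103×34.3)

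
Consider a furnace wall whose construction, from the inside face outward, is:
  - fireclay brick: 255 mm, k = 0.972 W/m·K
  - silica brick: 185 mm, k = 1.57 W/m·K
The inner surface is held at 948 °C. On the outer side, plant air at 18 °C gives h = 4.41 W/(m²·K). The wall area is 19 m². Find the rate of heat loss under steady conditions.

Using the resistance-network approach (series):
R_fireclay brick = L/(kA) = 0.255/(0.972×19) = 0.01381 K/W
R_silica brick = L/(kA) = 0.185/(1.57×19) = 0.006202 K/W
R_outer film = 1/(h_o·A) = 1/(4.41×19) = 0.01193 K/W
R_total = 0.03194 K/W
Q = ΔT / R_total = 930 / 0.03194

Q ≈ 29100 W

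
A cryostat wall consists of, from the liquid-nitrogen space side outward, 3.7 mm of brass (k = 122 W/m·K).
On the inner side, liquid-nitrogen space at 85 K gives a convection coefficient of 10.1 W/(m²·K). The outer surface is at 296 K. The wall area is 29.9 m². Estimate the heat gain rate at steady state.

Treating each layer as a thermal resistance in series:
R_inner film = 1/(h_i·A) = 1/(10.1×29.9) = 0.003311 K/W
R_brass = L/(kA) = 0.0037/(122×29.9) = 1.014×10^-6 K/W
R_total = 0.003312 K/W
Q = ΔT / R_total = 211 / 0.003312

Q ≈ 63700 W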